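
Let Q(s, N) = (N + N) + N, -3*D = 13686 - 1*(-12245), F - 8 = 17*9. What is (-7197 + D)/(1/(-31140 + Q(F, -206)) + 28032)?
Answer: -503067892/890240255 ≈ -0.56509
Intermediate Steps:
F = 161 (F = 8 + 17*9 = 8 + 153 = 161)
D = -25931/3 (D = -(13686 - 1*(-12245))/3 = -(13686 + 12245)/3 = -⅓*25931 = -25931/3 ≈ -8643.7)
Q(s, N) = 3*N (Q(s, N) = 2*N + N = 3*N)
(-7197 + D)/(1/(-31140 + Q(F, -206)) + 28032) = (-7197 - 25931/3)/(1/(-31140 + 3*(-206)) + 28032) = -47522/(3*(1/(-31140 - 618) + 28032)) = -47522/(3*(1/(-31758) + 28032)) = -47522/(3*(-1/31758 + 28032)) = -47522/(3*890240255/31758) = -47522/3*31758/890240255 = -503067892/890240255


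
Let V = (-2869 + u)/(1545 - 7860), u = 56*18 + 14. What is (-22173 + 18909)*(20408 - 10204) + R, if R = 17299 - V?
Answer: -210217239302/6315 ≈ -3.3289e+7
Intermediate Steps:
u = 1022 (u = 1008 + 14 = 1022)
V = 1847/6315 (V = (-2869 + 1022)/(1545 - 7860) = -1847/(-6315) = -1847*(-1/6315) = 1847/6315 ≈ 0.29248)
R = 109241338/6315 (R = 17299 - 1*1847/6315 = 17299 - 1847/6315 = 109241338/6315 ≈ 17299.)
(-22173 + 18909)*(20408 - 10204) + R = (-22173 + 18909)*(20408 - 10204) + 109241338/6315 = -3264*10204 + 109241338/6315 = -33305856 + 109241338/6315 = -210217239302/6315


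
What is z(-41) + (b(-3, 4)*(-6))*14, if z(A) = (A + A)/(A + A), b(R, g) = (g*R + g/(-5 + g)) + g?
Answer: 1009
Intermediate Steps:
b(R, g) = g + R*g + g/(-5 + g) (b(R, g) = (R*g + g/(-5 + g)) + g = g + R*g + g/(-5 + g))
z(A) = 1 (z(A) = (2*A)/((2*A)) = (2*A)*(1/(2*A)) = 1)
z(-41) + (b(-3, 4)*(-6))*14 = 1 + ((4*(-4 + 4 - 5*(-3) - 3*4)/(-5 + 4))*(-6))*14 = 1 + ((4*(-4 + 4 + 15 - 12)/(-1))*(-6))*14 = 1 + ((4*(-1)*3)*(-6))*14 = 1 - 12*(-6)*14 = 1 + 72*14 = 1 + 1008 = 1009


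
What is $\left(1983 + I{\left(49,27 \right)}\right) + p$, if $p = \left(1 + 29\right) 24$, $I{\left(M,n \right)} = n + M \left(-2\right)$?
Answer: $2632$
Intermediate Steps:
$I{\left(M,n \right)} = n - 2 M$
$p = 720$ ($p = 30 \cdot 24 = 720$)
$\left(1983 + I{\left(49,27 \right)}\right) + p = \left(1983 + \left(27 - 98\right)\right) + 720 = \left(1983 - 71\right) + 720 = 1912 + 720 = 2632$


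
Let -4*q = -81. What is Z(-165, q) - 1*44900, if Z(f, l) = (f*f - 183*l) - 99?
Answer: -85919/4 ≈ -21480.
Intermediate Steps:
q = 81/4 (q = -1/4*(-81) = 81/4 ≈ 20.250)
Z(f, l) = -99 + f**2 - 183*l (Z(f, l) = (f**2 - 183*l) - 99 = -99 + f**2 - 183*l)
Z(-165, q) - 1*44900 = (-99 + (-165)**2 - 183*81/4) - 1*44900 = (-99 + 27225 - 14823/4) - 44900 = 93681/4 - 44900 = -85919/4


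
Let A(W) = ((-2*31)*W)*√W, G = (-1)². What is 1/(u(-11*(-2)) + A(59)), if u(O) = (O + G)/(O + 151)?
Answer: -3979/23628253421275 - 109480282*√59/23628253421275 ≈ -3.5590e-5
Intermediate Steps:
G = 1
u(O) = (1 + O)/(151 + O) (u(O) = (O + 1)/(O + 151) = (1 + O)/(151 + O))
A(W) = -62*W^(3/2) (A(W) = (-62*W)*√W = -62*W^(3/2))
1/(u(-11*(-2)) + A(59)) = 1/((1 - 11*(-2))/(151 - 11*(-2)) - 3658*√59) = 1/((1 + 22)/(151 + 22) - 3658*√59) = 1/(23/173 - 3658*√59)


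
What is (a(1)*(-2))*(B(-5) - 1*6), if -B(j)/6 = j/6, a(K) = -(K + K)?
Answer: -4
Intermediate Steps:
a(K) = -2*K
B(j) = -j (B(j) = -6*j/6 = -j)
(a(1)*(-2))*(B(-5) - 1*6) = (-2*1*(-2))*(-1*(-5) - 1*6) = (-2*(-2))*(5 - 6) = 4*(-1) = -4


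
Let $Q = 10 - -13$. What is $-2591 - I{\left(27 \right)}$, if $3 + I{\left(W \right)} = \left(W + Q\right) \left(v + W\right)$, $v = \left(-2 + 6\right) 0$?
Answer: $-3938$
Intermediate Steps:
$Q = 23$ ($Q = 10 + 13 = 23$)
$v = 0$ ($v = 4 \cdot 0 = 0$)
$I{\left(W \right)} = -3 + W \left(23 + W\right)$ ($I{\left(W \right)} = -3 + \left(W + 23\right) \left(0 + W\right) = -3 + \left(23 + W\right) W = -3 + W \left(23 + W\right)$)
$-2591 - I{\left(27 \right)} = -2591 - \left(-3 + 27^{2} + 23 \cdot 27\right) = -2591 - \left(-3 + 729 + 621\right) = -2591 - 1347 = -3938$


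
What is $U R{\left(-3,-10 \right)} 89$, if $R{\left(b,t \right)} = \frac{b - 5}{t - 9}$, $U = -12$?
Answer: $- \frac{8544}{19} \approx -449.68$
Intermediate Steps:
$R{\left(b,t \right)} = \frac{-5 + b}{-9 + t}$
$U R{\left(-3,-10 \right)} 89 = - 12 \frac{-5 - 3}{-9 - 10} \cdot 89 = - 12 \frac{1}{-19} \left(-8\right) 89 = - 12 \left(\left(- \frac{1}{19}\right) \left(-8\right)\right) 89 = \left(-12\right) \frac{8}{19} \cdot 89 = \left(- \frac{96}{19}\right) 89 = - \frac{8544}{19}$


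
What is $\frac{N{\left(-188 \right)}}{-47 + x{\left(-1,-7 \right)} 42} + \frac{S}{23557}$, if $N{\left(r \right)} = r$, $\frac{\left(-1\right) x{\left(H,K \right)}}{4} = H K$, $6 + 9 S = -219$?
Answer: $\frac{4398141}{28810211} \approx 0.15266$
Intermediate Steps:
$S = -25$ ($S = - \frac{2}{3} + \frac{1}{9} \left(-219\right) = - \frac{2}{3} - \frac{73}{3} = -25$)
$x{\left(H,K \right)} = - 4 H K$
$\frac{N{\left(-188 \right)}}{-47 + x{\left(-1,-7 \right)} 42} + \frac{S}{23557} = - \frac{188}{-47 + \left(-4\right) \left(-1\right) \left(-7\right) 42} - \frac{25}{23557} = - \frac{188}{-47 - 1176} - \frac{25}{23557} = - \frac{188}{-1223} - \frac{25}{23557} = \left(-188\right) \left(- \frac{1}{1223}\right) - \frac{25}{23557} = \frac{188}{1223} - \frac{25}{23557} = \frac{4398141}{28810211}$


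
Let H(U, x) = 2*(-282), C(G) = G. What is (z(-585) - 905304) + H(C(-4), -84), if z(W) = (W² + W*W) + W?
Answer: -222003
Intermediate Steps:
H(U, x) = -564
z(W) = W + 2*W² (z(W) = (W² + W²) + W = 2*W² + W = W + 2*W²)
(z(-585) - 905304) + H(C(-4), -84) = (-585*(1 + 2*(-585)) - 905304) - 564 = (-585*(1 - 1170) - 905304) - 564 = (-585*(-1169) - 905304) - 564 = (683865 - 905304) - 564 = -221439 - 564 = -222003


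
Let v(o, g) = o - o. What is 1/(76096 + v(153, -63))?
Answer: 1/76096 ≈ 1.3141e-5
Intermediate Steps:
v(o, g) = 0
1/(76096 + v(153, -63)) = 1/(76096 + 0) = 1/76096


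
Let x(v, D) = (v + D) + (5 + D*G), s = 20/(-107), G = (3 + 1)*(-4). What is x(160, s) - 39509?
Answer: -4209508/107 ≈ -39341.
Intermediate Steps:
G = -16 (G = 4*(-4) = -16)
s = -20/107 (s = 20*(-1/107) = -20/107 ≈ -0.18692)
x(v, D) = 5 + v - 15*D (x(v, D) = (v + D) + (5 + D*(-16)) = (D + v) + (5 - 16*D) = 5 + v - 15*D)
x(160, s) - 39509 = (5 + 160 - 15*(-20/107)) - 39509 = (5 + 160 + 300/107) - 39509 = 17955/107 - 39509 = -4209508/107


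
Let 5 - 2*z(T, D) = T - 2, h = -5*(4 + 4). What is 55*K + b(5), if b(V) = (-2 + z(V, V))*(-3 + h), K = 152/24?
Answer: 1174/3 ≈ 391.33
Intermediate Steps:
h = -40 (h = -5*8 = -40)
z(T, D) = 7/2 - T/2 (z(T, D) = 5/2 - (T - 2)/2 = 5/2 - (-2 + T)/2 = 5/2 + (1 - T/2) = 7/2 - T/2)
K = 19/3 (K = 152*(1/24) = 19/3 ≈ 6.3333)
b(V) = -129/2 + 43*V/2 (b(V) = (-2 + (7/2 - V/2))*(-3 - 40) = (3/2 - V/2)*(-43) = -129/2 + 43*V/2)
55*K + b(5) = 55*(19/3) + (-129/2 + (43/2)*5) = 1045/3 + (-129/2 + 215/2) = 1045/3 + 43 = 1174/3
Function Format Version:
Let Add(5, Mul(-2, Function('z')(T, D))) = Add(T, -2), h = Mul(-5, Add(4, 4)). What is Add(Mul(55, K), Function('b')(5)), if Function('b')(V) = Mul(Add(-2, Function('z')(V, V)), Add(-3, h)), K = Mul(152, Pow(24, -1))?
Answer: Rational(1174, 3) ≈ 391.33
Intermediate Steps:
h = -40 (h = Mul(-5, 8) = -40)
Function('z')(T, D) = Add(Rational(7, 2), Mul(Rational(-1, 2), T)) (Function('z')(T, D) = Add(Rational(5, 2), Mul(Rational(-1, 2), Add(T, -2))) = Add(Rational(5, 2), Mul(Rational(-1, 2), Add(-2, T))) = Add(Rational(5, 2), Add(1, Mul(Rational(-1, 2), T))) = Add(Rational(7, 2), Mul(Rational(-1, 2), T)))
K = Rational(19, 3) (K = Mul(152, Rational(1, 24)) = Rational(19, 3) ≈ 6.3333)
Function('b')(V) = Add(Rational(-129, 2), Mul(Rational(43, 2), V)) (Function('b')(V) = Mul(Add(-2, Add(Rational(7, 2), Mul(Rational(-1, 2), V))), Add(-3, -40)) = Mul(Add(Rational(3, 2), Mul(Rational(-1, 2), V)), -43) = Add(Rational(-129, 2), Mul(Rational(43, 2), V)))
Add(Mul(55, K), Function('b')(5)) = Add(Mul(55, Rational(19, 3)), Add(Rational(-129, 2), Mul(Rational(43, 2), 5))) = Add(Rational(1045, 3), Add(Rational(-129, 2), Rational(215, 2))) = Add(Rational(1045, 3), 43) = Rational(1174, 3)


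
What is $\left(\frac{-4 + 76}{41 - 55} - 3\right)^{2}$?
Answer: $\frac{3249}{49} \approx 66.306$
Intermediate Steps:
$\left(\frac{-4 + 76}{41 - 55} - 3\right)^{2} = \left(\frac{72}{-14} - 3\right)^{2} = \left(72 \left(- \frac{1}{14}\right) - 3\right)^{2} = \left(- \frac{36}{7} - 3\right)^{2} = \left(- \frac{57}{7}\right)^{2} = \frac{3249}{49}$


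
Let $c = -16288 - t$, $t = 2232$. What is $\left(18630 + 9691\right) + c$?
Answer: $9801$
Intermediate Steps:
$c = -18520$ ($c = -16288 - 2232 = -18520$)
$\left(18630 + 9691\right) + c = \left(18630 + 9691\right) - 18520 = 28321 - 18520 = 9801$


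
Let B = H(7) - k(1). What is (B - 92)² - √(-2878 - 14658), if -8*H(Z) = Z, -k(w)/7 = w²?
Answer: 471969/64 - 8*I*√274 ≈ 7374.5 - 132.42*I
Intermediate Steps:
k(w) = -7*w²
H(Z) = -Z/8
B = 49/8 (B = -⅛*7 - (-7)*1² = -7/8 - (-7) = -7/8 - 1*(-7) = -7/8 + 7 = 49/8 ≈ 6.1250)
(B - 92)² - √(-2878 - 14658) = (49/8 - 92)² - √(-2878 - 14658) = (-687/8)² - √(-17536) = 471969/64 - 8*I*√274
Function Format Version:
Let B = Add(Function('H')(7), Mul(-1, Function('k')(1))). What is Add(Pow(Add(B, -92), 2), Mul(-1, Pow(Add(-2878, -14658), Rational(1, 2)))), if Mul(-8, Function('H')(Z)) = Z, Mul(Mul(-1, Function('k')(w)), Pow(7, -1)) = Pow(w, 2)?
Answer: Add(Rational(471969, 64), Mul(-8, I, Pow(274, Rational(1, 2)))) ≈ Add(7374.5, Mul(-132.42, I))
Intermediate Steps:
Function('k')(w) = Mul(-7, Pow(w, 2))
Function('H')(Z) = Mul(Rational(-1, 8), Z)
B = Rational(49, 8) (B = Add(Mul(Rational(-1, 8), 7), Mul(-1, Mul(-7, Pow(1, 2)))) = Add(Rational(-7, 8), Mul(-1, Mul(-7, 1))) = Add(Rational(-7, 8), Mul(-1, -7)) = Add(Rational(-7, 8), 7) = Rational(49, 8) ≈ 6.1250)
Add(Pow(Add(B, -92), 2), Mul(-1, Pow(Add(-2878, -14658), Rational(1, 2)))) = Add(Pow(Add(Rational(49, 8), -92), 2), Mul(-1, Pow(Add(-2878, -14658), Rational(1, 2)))) = Add(Pow(Rational(-687, 8), 2), Mul(-1, Pow(-17536, Rational(1, 2)))) = Add(Rational(471969, 64), Mul(-1, Mul(8, I, Pow(274, Rational(1, 2))))) = Add(Rational(471969, 64), Mul(-8, I, Pow(274, Rational(1, 2))))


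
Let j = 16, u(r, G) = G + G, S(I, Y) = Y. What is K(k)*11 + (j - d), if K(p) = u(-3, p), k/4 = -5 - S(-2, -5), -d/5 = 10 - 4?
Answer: 46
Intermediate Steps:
d = -30 (d = -5*(10 - 4) = -5*6 = -30)
u(r, G) = 2*G
k = 0 (k = 4*(-5 - 1*(-5)) = 4*(-5 + 5) = 4*0 = 0)
K(p) = 2*p
K(k)*11 + (j - d) = (2*0)*11 + (16 - 1*(-30)) = 0*11 + (16 + 30) = 0 + 46 = 46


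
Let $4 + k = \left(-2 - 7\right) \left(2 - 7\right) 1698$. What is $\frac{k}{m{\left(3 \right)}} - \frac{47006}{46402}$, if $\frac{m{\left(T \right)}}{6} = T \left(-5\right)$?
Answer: $- \frac{887405438}{1044045} \approx -849.97$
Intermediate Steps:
$k = 76406$ ($k = -4 + \left(-2 - 7\right) \left(2 - 7\right) 1698 = -4 + \left(-9\right) \left(-5\right) 1698 = -4 + 45 \cdot 1698 = -4 + 76410 = 76406$)
$m{\left(T \right)} = - 30 T$ ($m{\left(T \right)} = 6 T \left(-5\right) = 6 \left(- 5 T\right) = - 30 T$)
$\frac{k}{m{\left(3 \right)}} - \frac{47006}{46402} = \frac{76406}{\left(-30\right) 3} - \frac{47006}{46402} = \frac{76406}{-90} - \frac{23503}{23201} = 76406 \left(- \frac{1}{90}\right) - \frac{23503}{23201} = - \frac{38203}{45} - \frac{23503}{23201} = - \frac{887405438}{1044045}$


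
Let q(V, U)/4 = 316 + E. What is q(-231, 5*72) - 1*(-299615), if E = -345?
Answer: 299499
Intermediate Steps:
q(V, U) = -116 (q(V, U) = 4*(316 - 345) = 4*(-29) = -116)
q(-231, 5*72) - 1*(-299615) = -116 - 1*(-299615) = -116 + 299615 = 299499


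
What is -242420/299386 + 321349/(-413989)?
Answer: -98283302547/61971255377 ≈ -1.5859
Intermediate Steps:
-242420/299386 + 321349/(-413989) = -242420*1/299386 + 321349*(-1/413989) = -121210/149693 - 321349/413989 = -98283302547/61971255377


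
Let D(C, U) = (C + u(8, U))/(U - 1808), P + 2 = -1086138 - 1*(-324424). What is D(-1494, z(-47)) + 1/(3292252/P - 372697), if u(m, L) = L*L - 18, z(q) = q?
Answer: -49468631878767/131655174840980 ≈ -0.37574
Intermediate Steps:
P = -761716 (P = -2 + (-1086138 - 1*(-324424)) = -2 + (-1086138 + 324424) = -2 - 761714 = -761716)
u(m, L) = -18 + L**2 (u(m, L) = L**2 - 18 = -18 + L**2)
D(C, U) = (-18 + C + U**2)/(-1808 + U) (D(C, U) = (C + (-18 + U**2))/(U - 1808) = (-18 + C + U**2)/(-1808 + U))
D(-1494, z(-47)) + 1/(3292252/P - 372697) = (-18 - 1494 + (-47)**2)/(-1808 - 47) + 1/(3292252/(-761716) - 372697) = (-18 - 1494 + 2209)/(-1855) + 1/(3292252*(-1/761716) - 372697) = -1/1855*697 + 1/(-823063/190429 - 372697) = -697/1855 + 1/(-70973140076/190429) = -697/1855 - 190429/70973140076 = -49468631878767/131655174840980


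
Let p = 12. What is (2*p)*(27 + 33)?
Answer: 1440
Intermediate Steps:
(2*p)*(27 + 33) = (2*12)*(27 + 33) = 24*60 = 1440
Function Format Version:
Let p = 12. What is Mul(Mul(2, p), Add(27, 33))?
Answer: 1440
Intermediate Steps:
Mul(Mul(2, p), Add(27, 33)) = Mul(Mul(2, 12), Add(27, 33)) = Mul(24, 60) = 1440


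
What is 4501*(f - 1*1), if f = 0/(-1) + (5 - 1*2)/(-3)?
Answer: -9002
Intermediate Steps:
f = -1 (f = 0*(-1) + (5 - 2)*(-⅓) = 0 + 3*(-⅓) = 0 - 1 = -1)
4501*(f - 1*1) = 4501*(-1 - 1*1) = 4501*(-1 - 1) = 4501*(-2) = -9002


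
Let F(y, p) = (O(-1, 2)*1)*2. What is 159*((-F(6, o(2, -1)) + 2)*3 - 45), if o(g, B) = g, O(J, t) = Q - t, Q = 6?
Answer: -10017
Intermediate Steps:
O(J, t) = 6 - t
F(y, p) = 8 (F(y, p) = ((6 - 1*2)*1)*2 = ((6 - 2)*1)*2 = (4*1)*2 = 4*2 = 8)
159*((-F(6, o(2, -1)) + 2)*3 - 45) = 159*((-1*8 + 2)*3 - 45) = 159*((-8 + 2)*3 - 45) = 159*(-6*3 - 45) = 159*(-18 - 45) = 159*(-63) = -10017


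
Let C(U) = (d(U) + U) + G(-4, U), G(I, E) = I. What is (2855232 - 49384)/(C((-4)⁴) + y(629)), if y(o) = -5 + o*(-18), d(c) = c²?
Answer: 2805848/54461 ≈ 51.520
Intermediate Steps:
C(U) = -4 + U + U² (C(U) = (U² + U) - 4 = (U + U²) - 4 = -4 + U + U²)
y(o) = -5 - 18*o
(2855232 - 49384)/(C((-4)⁴) + y(629)) = (2855232 - 49384)/((-4 + (-4)⁴ + ((-4)⁴)²) + (-5 - 18*629)) = 2805848/((-4 + 256 + 256²) + (-5 - 11322)) = 2805848/((-4 + 256 + 65536) - 11327) = 2805848/(65788 - 11327) = 2805848/54461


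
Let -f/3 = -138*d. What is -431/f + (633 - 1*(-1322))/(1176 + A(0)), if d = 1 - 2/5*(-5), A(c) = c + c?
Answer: 320209/243432 ≈ 1.3154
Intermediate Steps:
A(c) = 2*c
d = 3 (d = 1 - 2*⅕*(-5) = 1 - ⅖*(-5) = 1 + 2 = 3)
f = 1242 (f = -(-414)*3 = -3*(-414) = 1242)
-431/f + (633 - 1*(-1322))/(1176 + A(0)) = -431/1242 + (633 - 1*(-1322))/(1176 + 2*0) = -431*1/1242 + (633 + 1322)/(1176 + 0) = -431/1242 + 1955/1176 = 320209/243432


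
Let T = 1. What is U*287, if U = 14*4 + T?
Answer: 16359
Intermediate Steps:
U = 57 (U = 14*4 + 1 = 56 + 1 = 57)
U*287 = 57*287 = 16359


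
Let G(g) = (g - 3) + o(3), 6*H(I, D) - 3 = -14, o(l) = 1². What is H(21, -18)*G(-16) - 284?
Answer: -251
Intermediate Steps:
o(l) = 1
H(I, D) = -11/6 (H(I, D) = ½ + (⅙)*(-14) = ½ - 7/3 = -11/6)
G(g) = -2 + g (G(g) = (g - 3) + 1 = (-3 + g) + 1 = -2 + g)
H(21, -18)*G(-16) - 284 = -11*(-2 - 16)/6 - 284 = -11/6*(-18) - 284 = 33 - 284 = -251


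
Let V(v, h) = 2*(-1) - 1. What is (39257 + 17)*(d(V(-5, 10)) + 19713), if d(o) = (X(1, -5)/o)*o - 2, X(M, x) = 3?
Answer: 774247636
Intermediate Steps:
V(v, h) = -3 (V(v, h) = -2 - 1 = -3)
d(o) = 1 (d(o) = (3/o)*o - 2 = 3 - 2 = 1)
(39257 + 17)*(d(V(-5, 10)) + 19713) = (39257 + 17)*(1 + 19713) = 39274*19714 = 774247636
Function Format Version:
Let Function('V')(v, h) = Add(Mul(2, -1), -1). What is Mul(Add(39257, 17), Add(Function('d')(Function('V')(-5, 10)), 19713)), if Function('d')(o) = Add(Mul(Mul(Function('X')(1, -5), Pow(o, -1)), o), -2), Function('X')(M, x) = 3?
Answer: 774247636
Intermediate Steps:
Function('V')(v, h) = -3 (Function('V')(v, h) = Add(-2, -1) = -3)
Function('d')(o) = 1 (Function('d')(o) = Add(Mul(Mul(3, Pow(o, -1)), o), -2) = Add(3, -2) = 1)
Mul(Add(39257, 17), Add(Function('d')(Function('V')(-5, 10)), 19713)) = Mul(Add(39257, 17), Add(1, 19713)) = Mul(39274, 19714) = 774247636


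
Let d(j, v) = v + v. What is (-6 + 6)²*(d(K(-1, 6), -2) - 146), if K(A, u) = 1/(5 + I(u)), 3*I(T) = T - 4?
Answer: 0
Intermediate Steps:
I(T) = -4/3 + T/3 (I(T) = (T - 4)/3 = (-4 + T)/3 = -4/3 + T/3)
K(A, u) = 1/(11/3 + u/3) (K(A, u) = 1/(5 + (-4/3 + u/3)) = 1/(11/3 + u/3))
d(j, v) = 2*v
(-6 + 6)²*(d(K(-1, 6), -2) - 146) = (-6 + 6)²*(2*(-2) - 146) = 0²*(-4 - 146) = 0*(-150) = 0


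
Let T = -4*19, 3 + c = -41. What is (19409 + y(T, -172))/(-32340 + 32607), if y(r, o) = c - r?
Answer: 19441/267 ≈ 72.813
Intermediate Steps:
c = -44 (c = -3 - 41 = -44)
T = -76
y(r, o) = -44 - r
(19409 + y(T, -172))/(-32340 + 32607) = (19409 + (-44 - 1*(-76)))/(-32340 + 32607) = (19409 + (-44 + 76))/267 = (19409 + 32)*(1/267) = 19441*(1/267) = 19441/267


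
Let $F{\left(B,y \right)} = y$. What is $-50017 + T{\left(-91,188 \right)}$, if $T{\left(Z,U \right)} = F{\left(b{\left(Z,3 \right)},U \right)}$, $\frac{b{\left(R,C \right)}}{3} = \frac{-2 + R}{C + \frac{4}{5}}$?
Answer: $-49829$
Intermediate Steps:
$b{\left(R,C \right)} = \frac{3 \left(-2 + R\right)}{\frac{4}{5} + C}$ ($b{\left(R,C \right)} = 3 \frac{-2 + R}{C + \frac{4}{5}} = 3 \frac{-2 + R}{\frac{4}{5} + C} = \frac{3 \left(-2 + R\right)}{\frac{4}{5} + C}$)
$T{\left(Z,U \right)} = U$
$-50017 + T{\left(-91,188 \right)} = -50017 + 188 = -49829$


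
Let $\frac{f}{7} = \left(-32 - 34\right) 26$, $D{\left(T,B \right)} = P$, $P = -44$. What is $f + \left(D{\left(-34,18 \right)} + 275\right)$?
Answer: $-11781$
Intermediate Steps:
$D{\left(T,B \right)} = -44$
$f = -12012$ ($f = 7 \left(-32 - 34\right) 26 = 7 \left(\left(-66\right) 26\right) = 7 \left(-1716\right) = -12012$)
$f + \left(D{\left(-34,18 \right)} + 275\right) = -12012 + \left(-44 + 275\right) = -12012 + 231 = -11781$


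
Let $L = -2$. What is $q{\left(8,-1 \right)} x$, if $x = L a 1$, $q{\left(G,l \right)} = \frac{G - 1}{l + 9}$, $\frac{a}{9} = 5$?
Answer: $- \frac{315}{4} \approx -78.75$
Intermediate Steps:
$a = 45$ ($a = 9 \cdot 5 = 45$)
$q{\left(G,l \right)} = \frac{-1 + G}{9 + l}$
$x = -90$ ($x = \left(-2\right) 45 \cdot 1 = \left(-90\right) 1 = -90$)
$q{\left(8,-1 \right)} x = \frac{-1 + 8}{9 - 1} \left(-90\right) = \frac{1}{8} \cdot 7 \left(-90\right) = \frac{7}{8} \left(-90\right) = - \frac{315}{4}$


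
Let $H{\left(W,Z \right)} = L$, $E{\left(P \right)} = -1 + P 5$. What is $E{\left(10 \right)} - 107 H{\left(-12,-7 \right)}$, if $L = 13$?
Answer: $-1342$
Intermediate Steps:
$E{\left(P \right)} = -1 + 5 P$
$H{\left(W,Z \right)} = 13$
$E{\left(10 \right)} - 107 H{\left(-12,-7 \right)} = \left(-1 + 5 \cdot 10\right) - 1391 = \left(-1 + 50\right) - 1391 = 49 - 1391 = -1342$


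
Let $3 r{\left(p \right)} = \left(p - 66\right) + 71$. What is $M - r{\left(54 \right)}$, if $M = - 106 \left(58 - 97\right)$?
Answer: $\frac{12343}{3} \approx 4114.3$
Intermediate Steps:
$r{\left(p \right)} = \frac{5}{3} + \frac{p}{3}$ ($r{\left(p \right)} = \frac{\left(p - 66\right) + 71}{3} = \frac{\left(-66 + p\right) + 71}{3} = \frac{5 + p}{3} = \frac{5}{3} + \frac{p}{3}$)
$M = 4134$ ($M = \left(-106\right) \left(-39\right) = 4134$)
$M - r{\left(54 \right)} = 4134 - \left(\frac{5}{3} + \frac{1}{3} \cdot 54\right) = 4134 - \left(\frac{5}{3} + 18\right) = 4134 - \frac{59}{3} = \frac{12343}{3}$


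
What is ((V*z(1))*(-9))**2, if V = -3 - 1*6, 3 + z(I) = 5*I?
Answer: 26244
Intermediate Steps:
z(I) = -3 + 5*I
V = -9 (V = -3 - 6 = -9)
((V*z(1))*(-9))**2 = (-9*(-3 + 5*1)*(-9))**2 = (-9*(-3 + 5)*(-9))**2 = (-9*2*(-9))**2 = (-18*(-9))**2 = 162**2 = 26244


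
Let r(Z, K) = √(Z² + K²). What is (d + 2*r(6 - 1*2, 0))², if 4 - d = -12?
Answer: 576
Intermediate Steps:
d = 16 (d = 4 - 1*(-12) = 4 + 12 = 16)
r(Z, K) = √(K² + Z²)
(d + 2*r(6 - 1*2, 0))² = (16 + 2*√(0² + (6 - 1*2)²))² = (16 + 2*√(0 + (6 - 2)²))² = (16 + 2*√(0 + 4²))² = (16 + 2*√(0 + 16))² = (16 + 2*√16)² = (16 + 2*4)² = (16 + 8)² = 24² = 576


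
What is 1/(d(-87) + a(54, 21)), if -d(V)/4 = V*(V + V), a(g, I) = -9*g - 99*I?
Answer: -1/63117 ≈ -1.5844e-5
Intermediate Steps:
a(g, I) = -99*I - 9*g
d(V) = -8*V**2 (d(V) = -4*V*(V + V) = -4*V*2*V = -8*V**2)
1/(d(-87) + a(54, 21)) = 1/(-8*(-87)**2 + (-99*21 - 9*54)) = 1/(-8*7569 + (-2079 - 486)) = 1/(-60552 - 2565) = 1/(-63117) = -1/63117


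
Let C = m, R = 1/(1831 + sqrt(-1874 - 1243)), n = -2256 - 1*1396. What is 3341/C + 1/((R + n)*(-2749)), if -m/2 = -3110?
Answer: 137016140454327512367/255085374314472125140 - I*sqrt(3117)/123031531019841861 ≈ 0.53714 - 4.5379e-16*I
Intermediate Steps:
m = 6220 (m = -2*(-3110) = 6220)
n = -3652 (n = -2256 - 1396 = -3652)
R = 1/(1831 + I*sqrt(3117)) (R = 1/(1831 + sqrt(-3117)) = 1/(1831 + I*sqrt(3117)) ≈ 0.00054564 - 1.6637e-5*I)
C = 6220
3341/C + 1/((R + n)*(-2749)) = 3341/6220 + 1/((1831/3355678 - I*sqrt(3117)/3355678) - 3652*(-2749)) = 3341*(1/6220) - 1/2749/(-12254934225/3355678 - I*sqrt(3117)/3355678) = 3341/6220 - 1/(2749*(-12254934225/3355678 - I*sqrt(3117)/3355678))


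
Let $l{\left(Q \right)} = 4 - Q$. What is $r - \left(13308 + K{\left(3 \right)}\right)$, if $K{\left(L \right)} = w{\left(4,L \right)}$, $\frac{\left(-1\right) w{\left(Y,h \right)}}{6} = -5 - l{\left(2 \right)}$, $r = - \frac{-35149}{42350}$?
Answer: $- \frac{565337351}{42350} \approx -13349.0$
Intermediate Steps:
$r = \frac{35149}{42350}$ ($r = - \frac{-35149}{42350} = \left(-1\right) \left(- \frac{35149}{42350}\right) = \frac{35149}{42350} \approx 0.82996$)
$w{\left(Y,h \right)} = 42$ ($w{\left(Y,h \right)} = - 6 \left(-5 - \left(4 - 2\right)\right) = - 6 \left(-5 - 2\right) = \left(-6\right) \left(-7\right) = 42$)
$K{\left(L \right)} = 42$
$r - \left(13308 + K{\left(3 \right)}\right) = \frac{35149}{42350} - \left(13308 + 42\right) = \frac{35149}{42350} - 13350 = - \frac{565337351}{42350}$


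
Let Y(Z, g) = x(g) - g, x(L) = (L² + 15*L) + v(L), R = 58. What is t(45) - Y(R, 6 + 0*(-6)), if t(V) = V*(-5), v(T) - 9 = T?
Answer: -360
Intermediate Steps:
v(T) = 9 + T
t(V) = -5*V
x(L) = 9 + L² + 16*L (x(L) = (L² + 15*L) + (9 + L) = 9 + L² + 16*L)
Y(Z, g) = 9 + g² + 15*g (Y(Z, g) = (9 + g² + 16*g) - g = 9 + g² + 15*g)
t(45) - Y(R, 6 + 0*(-6)) = -5*45 - (9 + (6 + 0*(-6))² + 15*(6 + 0*(-6))) = -225 - (9 + (6 + 0)² + 15*(6 + 0)) = -225 - (9 + 6² + 15*6) = -225 - (9 + 36 + 90) = -225 - 1*135 = -225 - 135 = -360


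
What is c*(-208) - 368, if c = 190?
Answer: -39888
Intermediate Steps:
c*(-208) - 368 = 190*(-208) - 368 = -39520 - 368 = -39888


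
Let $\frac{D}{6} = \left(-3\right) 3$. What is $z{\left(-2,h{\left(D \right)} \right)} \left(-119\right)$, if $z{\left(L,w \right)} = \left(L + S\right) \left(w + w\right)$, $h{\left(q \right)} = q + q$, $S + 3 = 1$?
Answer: $-102816$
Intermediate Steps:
$S = -2$ ($S = -3 + 1 = -2$)
$D = -54$ ($D = 6 \left(\left(-3\right) 3\right) = 6 \left(-9\right) = -54$)
$h{\left(q \right)} = 2 q$
$z{\left(L,w \right)} = 2 w \left(-2 + L\right)$ ($z{\left(L,w \right)} = \left(L - 2\right) \left(w + w\right) = \left(-2 + L\right) 2 w = 2 w \left(-2 + L\right)$)
$z{\left(-2,h{\left(D \right)} \right)} \left(-119\right) = 2 \cdot 2 \left(-54\right) \left(-2 - 2\right) \left(-119\right) = 2 \left(-108\right) \left(-4\right) \left(-119\right) = 864 \left(-119\right) = -102816$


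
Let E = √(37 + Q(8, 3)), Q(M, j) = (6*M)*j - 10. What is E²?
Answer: 171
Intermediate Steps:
Q(M, j) = -10 + 6*M*j (Q(M, j) = 6*M*j - 10 = -10 + 6*M*j)
E = 3*√19 (E = √(37 + (-10 + 6*8*3)) = √(37 + (-10 + 144)) = √(37 + 134) = √171 = 3*√19 ≈ 13.077)
E² = (3*√19)² = 171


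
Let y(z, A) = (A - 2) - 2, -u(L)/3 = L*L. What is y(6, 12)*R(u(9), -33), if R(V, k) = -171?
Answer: -1368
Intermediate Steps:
u(L) = -3*L² (u(L) = -3*L*L = -3*L²)
y(z, A) = -4 + A (y(z, A) = (-2 + A) - 2 = -4 + A)
y(6, 12)*R(u(9), -33) = (-4 + 12)*(-171) = 8*(-171) = -1368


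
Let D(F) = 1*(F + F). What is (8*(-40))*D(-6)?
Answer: 3840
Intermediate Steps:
D(F) = 2*F (D(F) = 1*(2*F) = 2*F)
(8*(-40))*D(-6) = (8*(-40))*(2*(-6)) = -320*(-12) = 3840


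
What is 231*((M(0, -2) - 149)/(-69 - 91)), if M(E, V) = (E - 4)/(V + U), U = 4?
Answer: 34881/160 ≈ 218.01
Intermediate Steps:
M(E, V) = (-4 + E)/(4 + V) (M(E, V) = (E - 4)/(V + 4) = (-4 + E)/(4 + V))
231*((M(0, -2) - 149)/(-69 - 91)) = 231*(((-4 + 0)/(4 - 2) - 149)/(-69 - 91)) = 231*((-4/2 - 149)/(-160)) = 231*(((½)*(-4) - 149)*(-1/160)) = 231*((-2 - 149)*(-1/160)) = 231*(-151*(-1/160)) = 231*(151/160) = 34881/160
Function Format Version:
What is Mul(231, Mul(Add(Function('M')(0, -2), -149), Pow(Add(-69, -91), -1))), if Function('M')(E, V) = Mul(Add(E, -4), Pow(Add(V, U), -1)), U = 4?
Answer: Rational(34881, 160) ≈ 218.01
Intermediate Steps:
Function('M')(E, V) = Mul(Pow(Add(4, V), -1), Add(-4, E)) (Function('M')(E, V) = Mul(Add(E, -4), Pow(Add(V, 4), -1)) = Mul(Add(-4, E), Pow(Add(4, V), -1)) = Mul(Pow(Add(4, V), -1), Add(-4, E)))
Mul(231, Mul(Add(Function('M')(0, -2), -149), Pow(Add(-69, -91), -1))) = Mul(231, Mul(Add(Mul(Pow(Add(4, -2), -1), Add(-4, 0)), -149), Pow(Add(-69, -91), -1))) = Mul(231, Mul(Add(Mul(Pow(2, -1), -4), -149), Pow(-160, -1))) = Mul(231, Mul(Add(Mul(Rational(1, 2), -4), -149), Rational(-1, 160))) = Mul(231, Mul(Add(-2, -149), Rational(-1, 160))) = Mul(231, Mul(-151, Rational(-1, 160))) = Mul(231, Rational(151, 160)) = Rational(34881, 160)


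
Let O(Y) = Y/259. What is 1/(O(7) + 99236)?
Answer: 37/3671733 ≈ 1.0077e-5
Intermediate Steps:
O(Y) = Y/259 (O(Y) = Y*(1/259) = Y/259)
1/(O(7) + 99236) = 1/((1/259)*7 + 99236) = 1/(1/37 + 99236) = 1/(3671733/37) = 37/3671733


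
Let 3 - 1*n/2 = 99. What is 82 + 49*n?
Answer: -9326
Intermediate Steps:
n = -192 (n = 6 - 2*99 = 6 - 198 = -192)
82 + 49*n = 82 + 49*(-192) = 82 - 9408 = -9326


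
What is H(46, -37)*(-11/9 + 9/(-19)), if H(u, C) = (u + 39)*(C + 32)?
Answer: 123250/171 ≈ 720.76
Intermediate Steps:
H(u, C) = (32 + C)*(39 + u) (H(u, C) = (39 + u)*(32 + C) = (32 + C)*(39 + u))
H(46, -37)*(-11/9 + 9/(-19)) = (1248 + 32*46 + 39*(-37) - 37*46)*(-11/9 + 9/(-19)) = (1248 + 1472 - 1443 - 1702)*(-11*1/9 + 9*(-1/19)) = -425*(-11/9 - 9/19) = -425*(-290/171) = 123250/171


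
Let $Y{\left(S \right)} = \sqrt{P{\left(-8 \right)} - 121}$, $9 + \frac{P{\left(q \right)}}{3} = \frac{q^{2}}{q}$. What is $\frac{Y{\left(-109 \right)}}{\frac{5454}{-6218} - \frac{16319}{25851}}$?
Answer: $- \frac{80370759 i \sqrt{43}}{60615724} \approx - 8.6945 i$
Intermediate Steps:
$P{\left(q \right)} = -27 + 3 q$ ($P{\left(q \right)} = -27 + 3 \frac{q^{2}}{q} = -27 + 3 q$)
$Y{\left(S \right)} = 2 i \sqrt{43}$ ($Y{\left(S \right)} = \sqrt{\left(-27 + 3 \left(-8\right)\right) - 121} = \sqrt{\left(-27 - 24\right) - 121} = \sqrt{-51 - 121} = \sqrt{-172} = 2 i \sqrt{43}$)
$\frac{Y{\left(-109 \right)}}{\frac{5454}{-6218} - \frac{16319}{25851}} = \frac{2 i \sqrt{43}}{\frac{5454}{-6218} - \frac{16319}{25851}} = \frac{2 i \sqrt{43}}{5454 \left(- \frac{1}{6218}\right) - \frac{16319}{25851}} = \frac{2 i \sqrt{43}}{- \frac{2727}{3109} - \frac{16319}{25851}} = \frac{2 i \sqrt{43}}{- \frac{121231448}{80370759}} = 2 i \sqrt{43} \left(- \frac{80370759}{121231448}\right) = - \frac{80370759 i \sqrt{43}}{60615724}$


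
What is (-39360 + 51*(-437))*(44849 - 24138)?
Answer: -1276771017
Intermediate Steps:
(-39360 + 51*(-437))*(44849 - 24138) = (-39360 - 22287)*20711 = -61647*20711 = -1276771017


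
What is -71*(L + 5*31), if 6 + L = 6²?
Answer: -13135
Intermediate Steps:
L = 30 (L = -6 + 6² = -6 + 36 = 30)
-71*(L + 5*31) = -71*(30 + 5*31) = -71*(30 + 155) = -71*185 = -13135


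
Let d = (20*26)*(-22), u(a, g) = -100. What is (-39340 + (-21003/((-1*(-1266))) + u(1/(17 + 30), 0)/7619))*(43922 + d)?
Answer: -2055137097228299/1607609 ≈ -1.2784e+9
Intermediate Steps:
d = -11440 (d = 520*(-22) = -11440)
(-39340 + (-21003/((-1*(-1266))) + u(1/(17 + 30), 0)/7619))*(43922 + d) = (-39340 + (-21003/((-1*(-1266))) - 100/7619))*(43922 - 11440) = (-39340 + (-21003/1266 - 100*1/7619))*32482 = (-39340 + (-21003*1/1266 - 100/7619))*32482 = (-39340 + (-7001/422 - 100/7619))*32482 = (-39340 - 53382819/3215218)*32482 = -126540058939/3215218*32482 = -2055137097228299/1607609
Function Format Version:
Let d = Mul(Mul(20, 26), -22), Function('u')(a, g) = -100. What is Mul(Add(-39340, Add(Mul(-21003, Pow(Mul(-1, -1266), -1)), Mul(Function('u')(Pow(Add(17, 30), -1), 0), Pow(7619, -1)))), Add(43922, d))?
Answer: Rational(-2055137097228299, 1607609) ≈ -1.2784e+9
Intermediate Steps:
d = -11440 (d = Mul(520, -22) = -11440)
Mul(Add(-39340, Add(Mul(-21003, Pow(Mul(-1, -1266), -1)), Mul(Function('u')(Pow(Add(17, 30), -1), 0), Pow(7619, -1)))), Add(43922, d)) = Mul(Add(-39340, Add(Mul(-21003, Pow(Mul(-1, -1266), -1)), Mul(-100, Pow(7619, -1)))), Add(43922, -11440)) = Mul(Add(-39340, Add(Mul(-21003, Pow(1266, -1)), Mul(-100, Rational(1, 7619)))), 32482) = Mul(Add(-39340, Add(Mul(-21003, Rational(1, 1266)), Rational(-100, 7619))), 32482) = Mul(Add(-39340, Add(Rational(-7001, 422), Rational(-100, 7619))), 32482) = Mul(Add(-39340, Rational(-53382819, 3215218)), 32482) = Mul(Rational(-126540058939, 3215218), 32482) = Rational(-2055137097228299, 1607609)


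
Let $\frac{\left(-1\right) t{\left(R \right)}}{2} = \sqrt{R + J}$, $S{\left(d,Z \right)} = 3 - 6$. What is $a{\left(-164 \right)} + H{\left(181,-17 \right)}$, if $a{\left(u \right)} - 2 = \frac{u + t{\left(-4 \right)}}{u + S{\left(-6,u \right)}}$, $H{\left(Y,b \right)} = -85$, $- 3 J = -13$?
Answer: $- \frac{13697}{167} + \frac{2 \sqrt{3}}{501} \approx -82.011$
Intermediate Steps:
$J = \frac{13}{3}$ ($J = \left(- \frac{1}{3}\right) \left(-13\right) = \frac{13}{3} \approx 4.3333$)
$S{\left(d,Z \right)} = -3$
$t{\left(R \right)} = - 2 \sqrt{\frac{13}{3} + R}$ ($t{\left(R \right)} = - 2 \sqrt{R + \frac{13}{3}} = - 2 \sqrt{\frac{13}{3} + R}$)
$a{\left(u \right)} = 2 + \frac{u - \frac{2 \sqrt{3}}{3}}{-3 + u}$ ($a{\left(u \right)} = 2 + \frac{u - \frac{2 \sqrt{39 + 9 \left(-4\right)}}{3}}{u - 3} = 2 + \frac{u - \frac{2 \sqrt{39 - 36}}{3}}{-3 + u} = 2 + \frac{u - \frac{2 \sqrt{3}}{3}}{-3 + u}$)
$a{\left(-164 \right)} + H{\left(181,-17 \right)} = \frac{-18 - 2 \sqrt{3} + 9 \left(-164\right)}{3 \left(-3 - 164\right)} - 85 = \frac{-18 - 2 \sqrt{3} - 1476}{3 \left(-167\right)} - 85 = \frac{1}{3} \left(- \frac{1}{167}\right) \left(-1494 - 2 \sqrt{3}\right) - 85 = \left(\frac{498}{167} + \frac{2 \sqrt{3}}{501}\right) - 85 = - \frac{13697}{167} + \frac{2 \sqrt{3}}{501}$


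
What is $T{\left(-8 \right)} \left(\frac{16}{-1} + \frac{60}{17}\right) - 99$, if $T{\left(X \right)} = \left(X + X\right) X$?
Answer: $- \frac{28819}{17} \approx -1695.2$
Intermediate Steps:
$T{\left(X \right)} = 2 X^{2}$ ($T{\left(X \right)} = 2 X X = 2 X^{2}$)
$T{\left(-8 \right)} \left(\frac{16}{-1} + \frac{60}{17}\right) - 99 = 2 \left(-8\right)^{2} \left(\frac{16}{-1} + \frac{60}{17}\right) - 99 = 2 \cdot 64 \left(16 \left(-1\right) + 60 \cdot \frac{1}{17}\right) - 99 = 128 \left(-16 + \frac{60}{17}\right) - 99 = 128 \left(- \frac{212}{17}\right) - 99 = - \frac{27136}{17} - 99 = - \frac{28819}{17}$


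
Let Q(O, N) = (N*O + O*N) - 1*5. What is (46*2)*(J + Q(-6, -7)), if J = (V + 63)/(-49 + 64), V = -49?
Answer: 110308/15 ≈ 7353.9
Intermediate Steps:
J = 14/15 (J = (-49 + 63)/(-49 + 64) = 14/15 ≈ 0.93333)
Q(O, N) = -5 + 2*N*O (Q(O, N) = (N*O + N*O) - 5 = 2*N*O - 5 = -5 + 2*N*O)
(46*2)*(J + Q(-6, -7)) = (46*2)*(14/15 + (-5 + 2*(-7)*(-6))) = 92*(14/15 + (-5 + 84)) = 92*(14/15 + 79) = 92*(1199/15) = 110308/15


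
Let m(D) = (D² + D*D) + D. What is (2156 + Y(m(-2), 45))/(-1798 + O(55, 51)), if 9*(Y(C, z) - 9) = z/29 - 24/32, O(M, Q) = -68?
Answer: -753451/649368 ≈ -1.1603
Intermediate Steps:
m(D) = D + 2*D² (m(D) = (D² + D²) + D = 2*D² + D = D + 2*D²)
Y(C, z) = 107/12 + z/261 (Y(C, z) = 9 + (z/29 - 24/32)/9 = 9 + (z*(1/29) - 24*1/32)/9 = 9 + (z/29 - ¾)/9 = 9 + (-¾ + z/29)/9 = 9 + (-1/12 + z/261) = 107/12 + z/261)
(2156 + Y(m(-2), 45))/(-1798 + O(55, 51)) = (2156 + (107/12 + (1/261)*45))/(-1798 - 68) = (2156 + (107/12 + 5/29))/(-1866) = (2156 + 3163/348)*(-1/1866) = (753451/348)*(-1/1866) = -753451/649368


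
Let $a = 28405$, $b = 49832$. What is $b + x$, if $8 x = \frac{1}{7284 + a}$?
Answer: $\frac{14227633985}{285512} \approx 49832.0$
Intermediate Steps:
$x = \frac{1}{285512}$ ($x = \frac{1}{8 \left(7284 + 28405\right)} = \frac{1}{8 \cdot 35689} = \frac{1}{8} \cdot \frac{1}{35689} = \frac{1}{285512} \approx 3.5025 \cdot 10^{-6}$)
$b + x = 49832 + \frac{1}{285512} = \frac{14227633985}{285512}$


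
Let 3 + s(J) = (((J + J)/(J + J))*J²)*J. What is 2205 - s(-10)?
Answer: 3208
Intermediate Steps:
s(J) = -3 + J³ (s(J) = -3 + (((J + J)/(J + J))*J²)*J = -3 + (((2*J)/((2*J)))*J²)*J = -3 + (((2*J)*(1/(2*J)))*J²)*J = -3 + (1*J²)*J = -3 + J²*J = -3 + J³)
2205 - s(-10) = 2205 - (-3 + (-10)³) = 2205 - (-3 - 1000) = 2205 - 1*(-1003) = 2205 + 1003 = 3208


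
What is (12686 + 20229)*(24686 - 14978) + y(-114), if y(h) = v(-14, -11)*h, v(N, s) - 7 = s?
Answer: 319539276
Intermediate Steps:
v(N, s) = 7 + s
y(h) = -4*h (y(h) = (7 - 11)*h = -4*h)
(12686 + 20229)*(24686 - 14978) + y(-114) = (12686 + 20229)*(24686 - 14978) - 4*(-114) = 32915*9708 + 456 = 319538820 + 456 = 319539276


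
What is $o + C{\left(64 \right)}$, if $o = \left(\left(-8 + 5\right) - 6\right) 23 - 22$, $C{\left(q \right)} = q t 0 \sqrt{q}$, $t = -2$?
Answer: $-229$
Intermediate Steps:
$C{\left(q \right)} = 0$ ($C{\left(q \right)} = q \left(-2\right) 0 \sqrt{q} = - 2 q 0 \sqrt{q} = 0 \sqrt{q} = 0$)
$o = -229$ ($o = \left(-3 - 6\right) 23 - 22 = \left(-9\right) 23 - 22 = -207 - 22 = -229$)
$o + C{\left(64 \right)} = -229 + 0 = -229$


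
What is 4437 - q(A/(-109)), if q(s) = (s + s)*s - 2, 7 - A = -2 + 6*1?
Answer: 52739741/11881 ≈ 4439.0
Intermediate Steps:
A = 3 (A = 7 - (-2 + 6*1) = 7 - (-2 + 6) = 7 - 1*4 = 7 - 4 = 3)
q(s) = -2 + 2*s² (q(s) = (2*s)*s - 2 = 2*s² - 2 = -2 + 2*s²)
4437 - q(A/(-109)) = 4437 - (-2 + 2*(3/(-109))²) = 4437 - (-2 + 2*(3*(-1/109))²) = 4437 - (-2 + 2*(-3/109)²) = 4437 - (-2 + 2*(9/11881)) = 4437 - (-2 + 18/11881) = 4437 - 1*(-23744/11881) = 4437 + 23744/11881 = 52739741/11881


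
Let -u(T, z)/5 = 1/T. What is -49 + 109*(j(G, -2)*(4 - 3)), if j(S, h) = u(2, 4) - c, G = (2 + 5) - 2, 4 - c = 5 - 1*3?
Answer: -1079/2 ≈ -539.50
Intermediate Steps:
c = 2 (c = 4 - (5 - 1*3) = 4 - (5 - 3) = 4 - 1*2 = 4 - 2 = 2)
u(T, z) = -5/T
G = 5 (G = 7 - 2 = 5)
j(S, h) = -9/2 (j(S, h) = -5/2 - 1*2 = -5*½ - 2 = -5/2 - 2 = -9/2)
-49 + 109*(j(G, -2)*(4 - 3)) = -49 + 109*(-9*(4 - 3)/2) = -49 + 109*(-9/2*1) = -49 + 109*(-9/2) = -49 - 981/2 = -1079/2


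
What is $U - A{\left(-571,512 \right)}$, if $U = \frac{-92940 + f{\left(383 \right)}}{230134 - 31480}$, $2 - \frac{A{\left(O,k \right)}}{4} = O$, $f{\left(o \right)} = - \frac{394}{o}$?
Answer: $- \frac{87210614579}{38042241} \approx -2292.5$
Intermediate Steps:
$A{\left(O,k \right)} = 8 - 4 O$
$U = - \frac{17798207}{38042241}$ ($U = \frac{-92940 - \frac{394}{383}}{230134 - 31480} = \frac{-92940 - \frac{394}{383}}{198654} = \left(-92940 - \frac{394}{383}\right) \frac{1}{198654} = \left(- \frac{35596414}{383}\right) \frac{1}{198654} = - \frac{17798207}{38042241} \approx -0.46785$)
$U - A{\left(-571,512 \right)} = - \frac{17798207}{38042241} - \left(8 - -2284\right) = - \frac{17798207}{38042241} - \left(8 + 2284\right) = - \frac{17798207}{38042241} - 2292 = - \frac{87210614579}{38042241}$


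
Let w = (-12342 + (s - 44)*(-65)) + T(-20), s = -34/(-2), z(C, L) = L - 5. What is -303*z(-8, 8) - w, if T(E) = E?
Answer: 9698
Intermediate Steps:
z(C, L) = -5 + L
s = 17 (s = -34*(-½) = 17)
w = -10607 (w = (-12342 + (17 - 44)*(-65)) - 20 = (-12342 - 27*(-65)) - 20 = (-12342 + 1755) - 20 = -10587 - 20 = -10607)
-303*z(-8, 8) - w = -303*(-5 + 8) - 1*(-10607) = -303*3 + 10607 = -909 + 10607 = 9698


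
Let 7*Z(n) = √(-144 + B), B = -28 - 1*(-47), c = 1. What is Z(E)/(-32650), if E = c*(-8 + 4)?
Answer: -I*√5/45710 ≈ -4.8919e-5*I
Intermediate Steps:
B = 19 (B = -28 + 47 = 19)
E = -4 (E = 1*(-8 + 4) = 1*(-4) = -4)
Z(n) = 5*I*√5/7 (Z(n) = √(-144 + 19)/7 = √(-125)/7 = (5*I*√5)/7 = 5*I*√5/7)
Z(E)/(-32650) = (5*I*√5/7)/(-32650) = (5*I*√5/7)*(-1/32650) = -I*√5/45710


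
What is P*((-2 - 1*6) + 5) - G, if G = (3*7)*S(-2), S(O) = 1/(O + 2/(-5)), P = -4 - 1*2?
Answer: 107/4 ≈ 26.750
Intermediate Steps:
P = -6 (P = -4 - 2 = -6)
S(O) = 1/(-2/5 + O) (S(O) = 1/(O + 2*(-1/5)) = 1/(O - 2/5) = 1/(-2/5 + O))
G = -35/4 (G = (3*7)*(5/(-2 + 5*(-2))) = 21*(5/(-2 - 10)) = 21*(5/(-12)) = 21*(5*(-1/12)) = 21*(-5/12) = -35/4 ≈ -8.7500)
P*((-2 - 1*6) + 5) - G = -6*((-2 - 1*6) + 5) - 1*(-35/4) = -6*((-2 - 6) + 5) + 35/4 = -6*(-8 + 5) + 35/4 = -6*(-3) + 35/4 = 18 + 35/4 = 107/4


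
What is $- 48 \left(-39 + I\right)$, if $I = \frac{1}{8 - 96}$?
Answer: $\frac{20598}{11} \approx 1872.5$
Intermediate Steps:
$I = - \frac{1}{88}$ ($I = \frac{1}{-88} = - \frac{1}{88} \approx -0.011364$)
$- 48 \left(-39 + I\right) = - 48 \left(-39 - \frac{1}{88}\right) = \left(-48\right) \left(- \frac{3433}{88}\right) = \frac{20598}{11}$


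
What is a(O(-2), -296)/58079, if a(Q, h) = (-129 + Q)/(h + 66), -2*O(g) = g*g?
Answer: 131/13358170 ≈ 9.8067e-6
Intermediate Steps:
O(g) = -g²/2 (O(g) = -g*g/2 = -g²/2)
a(Q, h) = (-129 + Q)/(66 + h)
a(O(-2), -296)/58079 = ((-129 - ½*(-2)²)/(66 - 296))/58079 = ((-129 - ½*4)/(-230))*(1/58079) = -(-129 - 2)/230*(1/58079) = -1/230*(-131)*(1/58079) = (131/230)*(1/58079) = 131/13358170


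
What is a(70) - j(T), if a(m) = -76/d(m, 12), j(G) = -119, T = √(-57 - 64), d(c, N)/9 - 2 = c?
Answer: 19259/162 ≈ 118.88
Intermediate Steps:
d(c, N) = 18 + 9*c
T = 11*I (T = √(-121) = 11*I ≈ 11.0*I)
a(m) = -76/(18 + 9*m)
a(70) - j(T) = -76/(18 + 9*70) - 1*(-119) = -76/(18 + 630) + 119 = -76/648 + 119 = -76*1/648 + 119 = -19/162 + 119 = 19259/162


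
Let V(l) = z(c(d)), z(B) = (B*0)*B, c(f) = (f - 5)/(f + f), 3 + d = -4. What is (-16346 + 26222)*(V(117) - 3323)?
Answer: -32817948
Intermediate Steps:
d = -7 (d = -3 - 4 = -7)
c(f) = (-5 + f)/(2*f) (c(f) = (-5 + f)/((2*f)) = (-5 + f)*(1/(2*f)) = (-5 + f)/(2*f))
z(B) = 0 (z(B) = 0*B = 0)
V(l) = 0
(-16346 + 26222)*(V(117) - 3323) = (-16346 + 26222)*(0 - 3323) = 9876*(-3323) = -32817948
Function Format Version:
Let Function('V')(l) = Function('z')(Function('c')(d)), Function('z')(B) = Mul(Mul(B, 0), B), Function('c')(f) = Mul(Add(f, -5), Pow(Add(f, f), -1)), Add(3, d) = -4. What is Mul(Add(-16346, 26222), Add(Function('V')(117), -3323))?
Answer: -32817948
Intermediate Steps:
d = -7 (d = Add(-3, -4) = -7)
Function('c')(f) = Mul(Rational(1, 2), Pow(f, -1), Add(-5, f)) (Function('c')(f) = Mul(Add(-5, f), Pow(Mul(2, f), -1)) = Mul(Add(-5, f), Mul(Rational(1, 2), Pow(f, -1))) = Mul(Rational(1, 2), Pow(f, -1), Add(-5, f)))
Function('z')(B) = 0 (Function('z')(B) = Mul(0, B) = 0)
Function('V')(l) = 0
Mul(Add(-16346, 26222), Add(Function('V')(117), -3323)) = Mul(Add(-16346, 26222), Add(0, -3323)) = Mul(9876, -3323) = -32817948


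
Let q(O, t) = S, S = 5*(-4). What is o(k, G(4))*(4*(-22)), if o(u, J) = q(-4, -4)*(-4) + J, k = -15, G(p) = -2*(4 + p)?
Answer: -5632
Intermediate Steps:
G(p) = -8 - 2*p
S = -20
q(O, t) = -20
o(u, J) = 80 + J (o(u, J) = -20*(-4) + J = 80 + J)
o(k, G(4))*(4*(-22)) = (80 + (-8 - 2*4))*(4*(-22)) = (80 + (-8 - 8))*(-88) = (80 - 16)*(-88) = 64*(-88) = -5632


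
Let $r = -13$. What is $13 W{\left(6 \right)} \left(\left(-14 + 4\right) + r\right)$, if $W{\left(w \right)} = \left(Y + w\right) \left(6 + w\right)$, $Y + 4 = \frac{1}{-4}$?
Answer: $-6279$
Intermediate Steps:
$Y = - \frac{17}{4}$ ($Y = -4 + \frac{1}{-4} = -4 - \frac{1}{4} = - \frac{17}{4} \approx -4.25$)
$W{\left(w \right)} = \left(6 + w\right) \left(- \frac{17}{4} + w\right)$ ($W{\left(w \right)} = \left(- \frac{17}{4} + w\right) \left(6 + w\right) = \left(6 + w\right) \left(- \frac{17}{4} + w\right)$)
$13 W{\left(6 \right)} \left(\left(-14 + 4\right) + r\right) = 13 \left(- \frac{51}{2} + 6^{2} + \frac{7}{4} \cdot 6\right) \left(\left(-14 + 4\right) - 13\right) = 13 \left(- \frac{51}{2} + 36 + \frac{21}{2}\right) \left(-10 - 13\right) = 13 \cdot 21 \left(-23\right) = 273 \left(-23\right) = -6279$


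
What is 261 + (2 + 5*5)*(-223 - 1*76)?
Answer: -7812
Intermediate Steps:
261 + (2 + 5*5)*(-223 - 1*76) = 261 + (2 + 25)*(-223 - 76) = 261 + 27*(-299) = 261 - 8073 = -7812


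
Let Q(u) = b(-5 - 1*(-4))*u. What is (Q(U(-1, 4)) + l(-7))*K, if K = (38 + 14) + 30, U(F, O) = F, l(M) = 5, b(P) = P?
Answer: 492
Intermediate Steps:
Q(u) = -u (Q(u) = (-5 - 1*(-4))*u = (-5 + 4)*u = -u)
K = 82 (K = 52 + 30 = 82)
(Q(U(-1, 4)) + l(-7))*K = (-1*(-1) + 5)*82 = (1 + 5)*82 = 6*82 = 492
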